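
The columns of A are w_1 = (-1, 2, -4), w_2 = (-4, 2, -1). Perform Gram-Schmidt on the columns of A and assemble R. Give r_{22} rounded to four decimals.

w_1 = (-1, 2, -4); ‖w_1‖ = 4.5826, so e_1 = (-0.2182, 0.4364, -0.8729).
e_1·w_2 = (-0.2182)·(-4) + 0.4364·2 + (-0.8729)·(-1) = 2.6186.
u_2 = w_2 − 2.6186·e_1 = (-3.4286, 0.8571, 1.2857).
r_{22} = ‖u_2‖ = 3.7607.

r_{22} = 3.7607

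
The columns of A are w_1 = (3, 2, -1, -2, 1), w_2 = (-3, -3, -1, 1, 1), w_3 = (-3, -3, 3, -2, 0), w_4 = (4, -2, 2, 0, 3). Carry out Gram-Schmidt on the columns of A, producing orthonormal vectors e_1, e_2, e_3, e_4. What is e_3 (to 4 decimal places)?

e_3 = (-0.1455, -0.2719, 0.5872, -0.7442, 0.0791)

w_1 = (3, 2, -1, -2, 1); ‖w_1‖ = 4.3589, so e_1 = (0.6882, 0.4588, -0.2294, -0.4588, 0.2294).
e_1·w_2 = 0.6882·(-3) + 0.4588·(-3) + (-0.2294)·(-1) + (-0.4588)·1 + 0.2294·1 = -3.4412.
u_2 = w_2 + 3.4412·e_1 = (-0.6316, -1.4211, -1.7895, -0.5789, 1.7895).
‖u_2‖ = 3.0262, so e_2 = (-0.2087, -0.4696, -0.5913, -0.1913, 0.5913).
e_1·w_3 = 0.6882·(-3) + 0.4588·(-3) + (-0.2294)·3 + (-0.4588)·(-2) + 0.2294·0 = -3.2118; e_2·w_3 = (-0.2087)·(-3) + (-0.4696)·(-3) + (-0.5913)·3 + (-0.1913)·(-2) + 0.5913·0 = 0.6435.
u_3 = w_3 + 3.2118·e_1 − 0.6435·e_2 = (-0.6552, -1.2241, 2.6437, -3.3506, 0.3563).
‖u_3‖ = 4.5022, so e_3 = (-0.1455, -0.2719, 0.5872, -0.7442, 0.0791).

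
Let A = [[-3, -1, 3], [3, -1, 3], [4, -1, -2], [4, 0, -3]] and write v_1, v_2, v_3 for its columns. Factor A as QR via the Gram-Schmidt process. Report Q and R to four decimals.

Q = [[-0.4243, -0.7575, -0.2353], [0.4243, -0.4642, 0.7771], [0.5657, -0.4154, -0.5417], [0.5657, 0.1955, -0.2176]], R = [[7.0711, -0.5657, -2.8284], [0.0000, 1.6371, -3.4207], [0.0000, 0.0000, 3.3613]]

v_1 = (-3, 3, 4, 4); ‖v_1‖ = 7.0711, so q_1 = (-0.4243, 0.4243, 0.5657, 0.5657).
q_1·v_2 = (-0.4243)·(-1) + 0.4243·(-1) + 0.5657·(-1) + 0.5657·0 = -0.5657.
u_2 = v_2 + 0.5657·q_1 = (-1.2400, -0.7600, -0.6800, 0.3200).
‖u_2‖ = 1.6371, so q_2 = (-0.7575, -0.4642, -0.4154, 0.1955).
q_1·v_3 = (-0.4243)·3 + 0.4243·3 + 0.5657·(-2) + 0.5657·(-3) = -2.8284; q_2·v_3 = (-0.7575)·3 + (-0.4642)·3 + (-0.4154)·(-2) + 0.1955·(-3) = -3.4207.
u_3 = v_3 + 2.8284·q_1 + 3.4207·q_2 = (-0.7910, 2.6119, -1.8209, -0.7313).
‖u_3‖ = 3.3613, so q_3 = (-0.2353, 0.7771, -0.5417, -0.2176).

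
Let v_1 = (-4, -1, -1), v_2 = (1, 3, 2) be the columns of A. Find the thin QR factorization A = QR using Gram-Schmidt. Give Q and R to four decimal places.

v_1 = (-4, -1, -1); ‖v_1‖ = 4.2426, so e_1 = (-0.9428, -0.2357, -0.2357).
e_1·v_2 = (-0.9428)·1 + (-0.2357)·3 + (-0.2357)·2 = -2.1213.
u_2 = v_2 + 2.1213·e_1 = (-1.0000, 2.5000, 1.5000).
‖u_2‖ = 3.0822, so e_2 = (-0.3244, 0.8111, 0.4867).

Q = [[-0.9428, -0.3244], [-0.2357, 0.8111], [-0.2357, 0.4867]], R = [[4.2426, -2.1213], [0.0000, 3.0822]]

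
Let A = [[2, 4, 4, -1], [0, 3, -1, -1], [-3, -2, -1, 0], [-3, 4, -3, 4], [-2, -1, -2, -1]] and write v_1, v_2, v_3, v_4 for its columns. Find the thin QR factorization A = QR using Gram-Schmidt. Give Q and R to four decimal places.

e_1 = v_1/‖v_1‖ = (2, 0, -3, -3, -2)/5.0990 = (0.3922, 0.0000, -0.5883, -0.5883, -0.3922).
r_{12} = e_1·v_2 = 0.7845.
u_2 = v_2 − 0.7845·e_1 = (3.6923, 3.0000, -1.5385, 4.4615, -0.6923).
‖u_2‖ = 6.7368, so e_2 = (0.5481, 0.4453, -0.2284, 0.6623, -0.1028).
r_{13} = e_1·v_3 = 4.7068; r_{23} = e_2·v_3 = 0.1941.
u_3 = v_3 − 4.7068·e_1 − 0.1941·e_2 = (2.0475, -1.0864, 1.8136, -0.3593, -0.1339).
‖u_3‖ = 2.9679, so e_3 = (0.6899, -0.3661, 0.6111, -0.1211, -0.0451).
r_{14} = e_1·v_4 = -2.3534; r_{24} = e_2·v_4 = 1.7584; r_{34} = e_3·v_4 = -0.7630.
u_4 = v_4 + 2.3534·e_1 − 1.7584·e_2 + 0.7630·e_3 = (-0.5143, -2.0623, -0.5168, 1.3585, -1.7768).
‖u_4‖ = 3.1285, so e_4 = (-0.1644, -0.6592, -0.1652, 0.4342, -0.5679).

Q = [[0.3922, 0.5481, 0.6899, -0.1644], [0.0000, 0.4453, -0.3661, -0.6592], [-0.5883, -0.2284, 0.6111, -0.1652], [-0.5883, 0.6623, -0.1211, 0.4342], [-0.3922, -0.1028, -0.0451, -0.5679]], R = [[5.0990, 0.7845, 4.7068, -2.3534], [0.0000, 6.7368, 0.1941, 1.7584], [0.0000, 0.0000, 2.9679, -0.7630], [0.0000, 0.0000, 0.0000, 3.1285]]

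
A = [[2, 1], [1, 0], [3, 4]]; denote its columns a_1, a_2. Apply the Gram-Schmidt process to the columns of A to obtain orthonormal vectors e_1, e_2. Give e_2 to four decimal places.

a_1 = (2, 1, 3); ‖a_1‖ = 3.7417, so e_1 = (0.5345, 0.2673, 0.8018).
e_1·a_2 = 0.5345·1 + 0.2673·0 + 0.8018·4 = 3.7417.
u_2 = a_2 − 3.7417·e_1 = (-1.0000, -1.0000, 1.0000).
‖u_2‖ = 1.7321, so e_2 = (-0.5774, -0.5774, 0.5774).

e_2 = (-0.5774, -0.5774, 0.5774)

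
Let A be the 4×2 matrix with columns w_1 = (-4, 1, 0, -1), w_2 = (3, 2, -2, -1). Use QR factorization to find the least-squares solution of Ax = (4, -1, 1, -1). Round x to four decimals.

w_1 = (-4, 1, 0, -1); ‖w_1‖ = 4.2426, so e_1 = (-0.9428, 0.2357, 0.0000, -0.2357).
e_1·w_2 = (-0.9428)·3 + 0.2357·2 + 0.0000·(-2) + (-0.2357)·(-1) = -2.1213.
u_2 = w_2 + 2.1213·e_1 = (1.0000, 2.5000, -2.0000, -1.5000).
‖u_2‖ = 3.6742, so e_2 = (0.2722, 0.6804, -0.5443, -0.4082).
Qᵀb = (-3.7712, 0.2722).
Back-substitute: x_2 = 0.2722/3.6742 = 0.0741.
x_1 = (-3.7712 + 2.1213·0.0741)/4.2426 = -0.8519.

x = (-0.8519, 0.0741)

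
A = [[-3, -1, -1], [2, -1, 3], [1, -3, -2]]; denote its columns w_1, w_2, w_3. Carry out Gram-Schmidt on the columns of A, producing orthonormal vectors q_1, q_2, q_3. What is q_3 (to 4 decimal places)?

q_1 = w_1/‖w_1‖ = (-3, 2, 1)/3.7417 = (-0.8018, 0.5345, 0.2673).
r_{12} = q_1·w_2 = -0.5345.
u_2 = w_2 + 0.5345·q_1 = (-1.4286, -0.7143, -2.8571).
‖u_2‖ = 3.2733, so q_2 = (-0.4364, -0.2182, -0.8729).
r_{13} = q_1·w_3 = 1.8708; r_{23} = q_2·w_3 = 1.5275.
u_3 = w_3 − 1.8708·q_1 − 1.5275·q_2 = (1.1667, 2.3333, -1.1667).
‖u_3‖ = 2.8577, so q_3 = (0.4082, 0.8165, -0.4082).

q_3 = (0.4082, 0.8165, -0.4082)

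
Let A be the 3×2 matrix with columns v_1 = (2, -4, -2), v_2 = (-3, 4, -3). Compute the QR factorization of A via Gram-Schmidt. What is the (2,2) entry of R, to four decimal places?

r_{22} = 4.8305

v_1 = (2, -4, -2); ‖v_1‖ = 4.8990, so e_1 = (0.4082, -0.8165, -0.4082).
e_1·v_2 = 0.4082·(-3) + (-0.8165)·4 + (-0.4082)·(-3) = -3.2660.
u_2 = v_2 + 3.2660·e_1 = (-1.6667, 1.3333, -4.3333).
r_{22} = ‖u_2‖ = 4.8305.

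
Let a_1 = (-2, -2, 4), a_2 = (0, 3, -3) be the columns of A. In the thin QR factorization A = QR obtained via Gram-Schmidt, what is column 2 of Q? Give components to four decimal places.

a_1 = (-2, -2, 4); ‖a_1‖ = 4.8990, so q_1 = (-0.4082, -0.4082, 0.8165).
q_1·a_2 = (-0.4082)·0 + (-0.4082)·3 + 0.8165·(-3) = -3.6742.
u_2 = a_2 + 3.6742·q_1 = (-1.5000, 1.5000, 0.0000).
‖u_2‖ = 2.1213, so q_2 = (-0.7071, 0.7071, 0.0000).

q_2 = (-0.7071, 0.7071, 0.0000)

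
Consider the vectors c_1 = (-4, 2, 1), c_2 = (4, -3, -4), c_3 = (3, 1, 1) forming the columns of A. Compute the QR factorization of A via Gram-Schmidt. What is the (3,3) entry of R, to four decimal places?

r_{33} = 1.6910

e_1 = c_1/‖c_1‖ = (-4, 2, 1)/4.5826 = (-0.8729, 0.4364, 0.2182).
r_{12} = e_1·c_2 = -5.6737.
u_2 = c_2 + 5.6737·e_1 = (-0.9524, -0.5238, -2.7619).
‖u_2‖ = 2.9681, so e_2 = (-0.3209, -0.1765, -0.9305).
r_{13} = e_1·c_3 = -1.9640; r_{23} = e_2·c_3 = -2.0696.
u_3 = c_3 + 1.9640·e_1 + 2.0696·e_2 = (0.6216, 1.4919, -0.4973).
r_{33} = ‖u_3‖ = 1.6910.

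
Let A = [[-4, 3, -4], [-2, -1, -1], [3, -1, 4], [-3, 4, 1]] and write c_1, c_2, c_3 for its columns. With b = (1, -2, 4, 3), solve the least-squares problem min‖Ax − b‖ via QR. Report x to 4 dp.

e_1 = c_1/‖c_1‖ = (-4, -2, 3, -3)/6.1644 = (-0.6489, -0.3244, 0.4867, -0.4867).
r_{12} = e_1·c_2 = -4.0555.
u_2 = c_2 + 4.0555·e_1 = (0.3684, -2.3158, 0.9737, 2.0263).
‖u_2‖ = 3.2485, so e_2 = (0.1134, -0.7129, 0.2997, 0.6238).
r_{13} = e_1·c_3 = 4.3800; r_{23} = e_2·c_3 = 2.0819.
u_3 = c_3 − 4.3800·e_1 − 2.0819·e_2 = (-1.3940, 1.9052, 1.2444, 1.8329).
‖u_3‖ = 3.2375, so e_3 = (-0.4306, 0.5885, 0.3844, 0.5662).
Qᵀb = (0.4867, 4.6094, 1.6284).
Back-substitute: x_3 = 1.6284/3.2375 = 0.5030.
x_2 = (4.6094 − 2.0819·0.5030)/3.2485 = 1.0966.
x_1 = (0.4867 + 4.0555·1.0966 − 4.3800·0.5030)/6.1644 = 0.4430.

x = (0.4430, 1.0966, 0.5030)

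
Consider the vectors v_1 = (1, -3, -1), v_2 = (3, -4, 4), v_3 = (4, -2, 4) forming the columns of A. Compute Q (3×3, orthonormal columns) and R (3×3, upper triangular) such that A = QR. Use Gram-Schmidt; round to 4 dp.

e_1 = v_1/‖v_1‖ = (1, -3, -1)/3.3166 = (0.3015, -0.9045, -0.3015).
r_{12} = e_1·v_2 = 3.3166.
u_2 = v_2 − 3.3166·e_1 = (2.0000, -1.0000, 5.0000).
‖u_2‖ = 5.4772, so e_2 = (0.3651, -0.1826, 0.9129).
r_{13} = e_1·v_3 = 1.8091; r_{23} = e_2·v_3 = 5.4772.
u_3 = v_3 − 1.8091·e_1 − 5.4772·e_2 = (1.4545, 0.6364, -0.4545).
‖u_3‖ = 1.6514, so e_3 = (0.8808, 0.3853, -0.2752).

Q = [[0.3015, 0.3651, 0.8808], [-0.9045, -0.1826, 0.3853], [-0.3015, 0.9129, -0.2752]], R = [[3.3166, 3.3166, 1.8091], [0.0000, 5.4772, 5.4772], [0.0000, 0.0000, 1.6514]]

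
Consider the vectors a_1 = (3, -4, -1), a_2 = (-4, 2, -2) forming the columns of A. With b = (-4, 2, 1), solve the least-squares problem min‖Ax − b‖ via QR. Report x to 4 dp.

x = (-0.6000, 0.3000)

a_1 = (3, -4, -1); ‖a_1‖ = 5.0990, so e_1 = (0.5883, -0.7845, -0.1961).
e_1·a_2 = 0.5883·(-4) + (-0.7845)·2 + (-0.1961)·(-2) = -3.5301.
u_2 = a_2 + 3.5301·e_1 = (-1.9231, -0.7692, -2.6923).
‖u_2‖ = 3.3968, so e_2 = (-0.5661, -0.2265, -0.7926).
Qᵀb = (-4.1184, 1.0190).
Back-substitute: x_2 = 1.0190/3.3968 = 0.3000.
x_1 = (-4.1184 + 3.5301·0.3000)/5.0990 = -0.6000.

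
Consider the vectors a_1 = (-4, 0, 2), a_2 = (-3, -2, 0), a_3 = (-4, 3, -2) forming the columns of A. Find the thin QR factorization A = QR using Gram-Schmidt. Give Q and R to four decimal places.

Q = [[-0.8944, -0.2491, -0.3714], [0.0000, -0.8305, 0.5571], [0.4472, -0.4983, -0.7428]], R = [[4.4721, 2.6833, 2.6833], [0.0000, 2.4083, -0.4983], [0.0000, 0.0000, 4.6424]]

a_1 = (-4, 0, 2); ‖a_1‖ = 4.4721, so e_1 = (-0.8944, 0.0000, 0.4472).
e_1·a_2 = (-0.8944)·(-3) + 0.0000·(-2) + 0.4472·0 = 2.6833.
u_2 = a_2 − 2.6833·e_1 = (-0.6000, -2.0000, -1.2000).
‖u_2‖ = 2.4083, so e_2 = (-0.2491, -0.8305, -0.4983).
e_1·a_3 = (-0.8944)·(-4) + 0.0000·3 + 0.4472·(-2) = 2.6833; e_2·a_3 = (-0.2491)·(-4) + (-0.8305)·3 + (-0.4983)·(-2) = -0.4983.
u_3 = a_3 − 2.6833·e_1 + 0.4983·e_2 = (-1.7241, 2.5862, -3.4483).
‖u_3‖ = 4.6424, so e_3 = (-0.3714, 0.5571, -0.7428).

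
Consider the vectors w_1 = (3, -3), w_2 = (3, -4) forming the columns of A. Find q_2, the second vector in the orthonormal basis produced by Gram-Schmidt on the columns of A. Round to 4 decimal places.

q_2 = (-0.7071, -0.7071)

w_1 = (3, -3); ‖w_1‖ = 4.2426, so q_1 = (0.7071, -0.7071).
q_1·w_2 = 0.7071·3 + (-0.7071)·(-4) = 4.9497.
u_2 = w_2 − 4.9497·q_1 = (-0.5000, -0.5000).
‖u_2‖ = 0.7071, so q_2 = (-0.7071, -0.7071).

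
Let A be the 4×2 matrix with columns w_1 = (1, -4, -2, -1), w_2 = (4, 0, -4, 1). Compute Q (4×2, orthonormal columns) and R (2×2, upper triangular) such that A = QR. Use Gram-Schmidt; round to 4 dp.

Q = [[0.2132, 0.6674], [-0.8528, 0.3814], [-0.4264, -0.5721], [-0.2132, 0.2860]], R = [[4.6904, 2.3452], [0.0000, 5.2440]]

w_1 = (1, -4, -2, -1); ‖w_1‖ = 4.6904, so q_1 = (0.2132, -0.8528, -0.4264, -0.2132).
q_1·w_2 = 0.2132·4 + (-0.8528)·0 + (-0.4264)·(-4) + (-0.2132)·1 = 2.3452.
u_2 = w_2 − 2.3452·q_1 = (3.5000, 2.0000, -3.0000, 1.5000).
‖u_2‖ = 5.2440, so q_2 = (0.6674, 0.3814, -0.5721, 0.2860).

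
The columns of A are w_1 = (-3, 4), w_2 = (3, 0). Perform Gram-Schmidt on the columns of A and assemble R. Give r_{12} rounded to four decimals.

r_{12} = -1.8000

w_1 = (-3, 4); ‖w_1‖ = 5.0000, so e_1 = (-0.6000, 0.8000).
r_{12} = e_1·w_2 = -1.8000.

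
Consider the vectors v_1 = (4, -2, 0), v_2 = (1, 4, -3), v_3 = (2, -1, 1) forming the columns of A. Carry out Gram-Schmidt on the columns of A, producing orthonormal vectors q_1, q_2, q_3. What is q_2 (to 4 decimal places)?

q_2 = (0.3586, 0.7171, -0.5976)

q_1 = v_1/‖v_1‖ = (4, -2, 0)/4.4721 = (0.8944, -0.4472, 0.0000).
r_{12} = q_1·v_2 = -0.8944.
u_2 = v_2 + 0.8944·q_1 = (1.8000, 3.6000, -3.0000).
‖u_2‖ = 5.0200, so q_2 = (0.3586, 0.7171, -0.5976).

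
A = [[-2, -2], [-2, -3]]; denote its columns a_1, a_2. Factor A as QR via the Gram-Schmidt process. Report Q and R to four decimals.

Q = [[-0.7071, 0.7071], [-0.7071, -0.7071]], R = [[2.8284, 3.5355], [0.0000, 0.7071]]

a_1 = (-2, -2); ‖a_1‖ = 2.8284, so e_1 = (-0.7071, -0.7071).
e_1·a_2 = (-0.7071)·(-2) + (-0.7071)·(-3) = 3.5355.
u_2 = a_2 − 3.5355·e_1 = (0.5000, -0.5000).
‖u_2‖ = 0.7071, so e_2 = (0.7071, -0.7071).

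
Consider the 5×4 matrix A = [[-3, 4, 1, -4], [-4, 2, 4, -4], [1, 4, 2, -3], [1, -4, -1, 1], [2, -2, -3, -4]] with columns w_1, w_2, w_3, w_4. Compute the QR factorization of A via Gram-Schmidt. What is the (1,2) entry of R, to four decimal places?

q_1 = w_1/‖w_1‖ = (-3, -4, 1, 1, 2)/5.5678 = (-0.5388, -0.7184, 0.1796, 0.1796, 0.3592).
r_{12} = q_1·w_2 = -4.3105.

r_{12} = -4.3105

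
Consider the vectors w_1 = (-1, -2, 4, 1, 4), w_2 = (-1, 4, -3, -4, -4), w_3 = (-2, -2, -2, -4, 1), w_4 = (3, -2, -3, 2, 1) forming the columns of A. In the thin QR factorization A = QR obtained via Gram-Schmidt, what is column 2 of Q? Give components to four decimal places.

q_1 = w_1/‖w_1‖ = (-1, -2, 4, 1, 4)/6.1644 = (-0.1622, -0.3244, 0.6489, 0.1622, 0.6489).
r_{12} = q_1·w_2 = -6.3266.
u_2 = w_2 + 6.3266·q_1 = (-2.0263, 1.9474, 1.1053, -2.9737, 0.1053).
‖u_2‖ = 4.2395, so q_2 = (-0.4780, 0.4593, 0.2607, -0.7014, 0.0248).

q_2 = (-0.4780, 0.4593, 0.2607, -0.7014, 0.0248)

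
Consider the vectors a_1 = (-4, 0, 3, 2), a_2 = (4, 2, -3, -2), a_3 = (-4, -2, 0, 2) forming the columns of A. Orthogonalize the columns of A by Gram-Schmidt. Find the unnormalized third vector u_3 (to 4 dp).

u_3 = (-1.2414, 0.0000, -2.0690, 0.6207)

a_1 = (-4, 0, 3, 2); ‖a_1‖ = 5.3852, so e_1 = (-0.7428, 0.0000, 0.5571, 0.3714).
e_1·a_2 = (-0.7428)·4 + 0.0000·2 + 0.5571·(-3) + 0.3714·(-2) = -5.3852.
u_2 = a_2 + 5.3852·e_1 = (0.0000, 2.0000, 0.0000, 0.0000).
‖u_2‖ = 2.0000, so e_2 = (0.0000, 1.0000, 0.0000, 0.0000).
e_1·a_3 = (-0.7428)·(-4) + 0.0000·(-2) + 0.5571·0 + 0.3714·2 = 3.7139; e_2·a_3 = 0.0000·(-4) + 1.0000·(-2) + 0.0000·0 + (0.0000)·2 = -2.0000.
u_3 = a_3 − 3.7139·e_1 + 2.0000·e_2 = (-1.2414, 0.0000, -2.0690, 0.6207).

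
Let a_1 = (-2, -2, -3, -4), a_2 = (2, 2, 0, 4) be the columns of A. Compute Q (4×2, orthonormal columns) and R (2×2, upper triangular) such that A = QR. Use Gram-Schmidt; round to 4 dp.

a_1 = (-2, -2, -3, -4); ‖a_1‖ = 5.7446, so q_1 = (-0.3482, -0.3482, -0.5222, -0.6963).
q_1·a_2 = (-0.3482)·2 + (-0.3482)·2 + (-0.5222)·0 + (-0.6963)·4 = -4.1779.
u_2 = a_2 + 4.1779·q_1 = (0.5455, 0.5455, -2.1818, 1.0909).
‖u_2‖ = 2.5584, so q_2 = (0.2132, 0.2132, -0.8528, 0.4264).

Q = [[-0.3482, 0.2132], [-0.3482, 0.2132], [-0.5222, -0.8528], [-0.6963, 0.4264]], R = [[5.7446, -4.1779], [0.0000, 2.5584]]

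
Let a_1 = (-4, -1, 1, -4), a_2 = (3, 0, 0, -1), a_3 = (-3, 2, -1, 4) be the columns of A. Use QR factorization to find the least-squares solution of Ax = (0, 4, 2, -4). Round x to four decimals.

a_1 = (-4, -1, 1, -4); ‖a_1‖ = 5.8310, so e_1 = (-0.6860, -0.1715, 0.1715, -0.6860).
e_1·a_2 = (-0.6860)·3 + (-0.1715)·0 + 0.1715·0 + (-0.6860)·(-1) = -1.3720.
u_2 = a_2 + 1.3720·e_1 = (2.0588, -0.2353, 0.2353, -1.9412).
‖u_2‖ = 2.8491, so e_2 = (0.7226, -0.0826, 0.0826, -0.6813).
e_1·a_3 = (-0.6860)·(-3) + (-0.1715)·2 + 0.1715·(-1) + (-0.6860)·4 = -1.2005; e_2·a_3 = 0.7226·(-3) + (-0.0826)·2 + 0.0826·(-1) + (-0.6813)·4 = -5.1409.
u_3 = a_3 + 1.2005·e_1 + 5.1409·e_2 = (-0.1087, 1.3696, -0.3696, -0.3261).
‖u_3‖ = 1.4596, so e_3 = (-0.0745, 0.9383, -0.2532, -0.2234).
Qᵀb = (2.4010, 2.5601, 4.1405).
Back-substitute: x_3 = 4.1405/1.4596 = 2.8367.
x_2 = (2.5601 + 5.1409·2.8367)/2.8491 = 6.0170.
x_1 = (2.4010 + 1.3720·6.0170 + 1.2005·2.8367)/5.8310 = 2.4116.

x = (2.4116, 6.0170, 2.8367)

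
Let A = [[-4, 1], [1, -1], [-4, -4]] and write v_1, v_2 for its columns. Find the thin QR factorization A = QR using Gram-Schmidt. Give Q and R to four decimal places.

Q = [[-0.6963, 0.6163], [0.1741, -0.3522], [-0.6963, -0.7044]], R = [[5.7446, 1.9149], [0.0000, 3.7859]]

v_1 = (-4, 1, -4); ‖v_1‖ = 5.7446, so q_1 = (-0.6963, 0.1741, -0.6963).
q_1·v_2 = (-0.6963)·1 + 0.1741·(-1) + (-0.6963)·(-4) = 1.9149.
u_2 = v_2 − 1.9149·q_1 = (2.3333, -1.3333, -2.6667).
‖u_2‖ = 3.7859, so q_2 = (0.6163, -0.3522, -0.7044).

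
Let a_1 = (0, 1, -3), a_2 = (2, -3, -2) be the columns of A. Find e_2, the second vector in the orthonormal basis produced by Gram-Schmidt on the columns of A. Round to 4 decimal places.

e_2 = (0.4984, -0.8224, -0.2741)

a_1 = (0, 1, -3); ‖a_1‖ = 3.1623, so e_1 = (0.0000, 0.3162, -0.9487).
e_1·a_2 = 0.0000·2 + 0.3162·(-3) + (-0.9487)·(-2) = 0.9487.
u_2 = a_2 − 0.9487·e_1 = (2.0000, -3.3000, -1.1000).
‖u_2‖ = 4.0125, so e_2 = (0.4984, -0.8224, -0.2741).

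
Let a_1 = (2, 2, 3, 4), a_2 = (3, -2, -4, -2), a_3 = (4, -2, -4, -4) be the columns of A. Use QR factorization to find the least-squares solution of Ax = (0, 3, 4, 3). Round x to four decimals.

x = (0.6730, -0.9668, 0.4005)

a_1 = (2, 2, 3, 4); ‖a_1‖ = 5.7446, so q_1 = (0.3482, 0.3482, 0.5222, 0.6963).
q_1·a_2 = 0.3482·3 + 0.3482·(-2) + 0.5222·(-4) + 0.6963·(-2) = -3.1334.
u_2 = a_2 + 3.1334·q_1 = (4.0909, -0.9091, -2.3636, 0.1818).
‖u_2‖ = 4.8148, so q_2 = (0.8497, -0.1888, -0.4909, 0.0378).
q_1·a_3 = 0.3482·4 + 0.3482·(-2) + 0.5222·(-4) + 0.6963·(-4) = -4.1779; q_2·a_3 = 0.8497·4 + (-0.1888)·(-2) + (-0.4909)·(-4) + 0.0378·(-4) = 5.5889.
u_3 = a_3 + 4.1779·q_1 − 5.5889·q_2 = (0.7059, 0.5098, 0.9255, -1.3020).
‖u_3‖ = 1.8193, so q_3 = (0.3880, 0.2802, 0.5087, -0.7156).
Qᵀb = (5.2223, -2.4168, 0.7286).
Back-substitute: x_3 = 0.7286/1.8193 = 0.4005.
x_2 = (-2.4168 − 5.5889·0.4005)/4.8148 = -0.9668.
x_1 = (5.2223 + 3.1334·(-0.9668) + 4.1779·0.4005)/5.7446 = 0.6730.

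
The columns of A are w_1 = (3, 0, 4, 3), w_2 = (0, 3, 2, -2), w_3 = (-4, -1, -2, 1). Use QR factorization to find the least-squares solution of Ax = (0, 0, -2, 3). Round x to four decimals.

q_1 = w_1/‖w_1‖ = (3, 0, 4, 3)/5.8310 = (0.5145, 0.0000, 0.6860, 0.5145).
r_{12} = q_1·w_2 = 0.3430.
u_2 = w_2 − 0.3430·q_1 = (-0.1765, 3.0000, 1.7647, -2.1765).
‖u_2‖ = 4.1088, so q_2 = (-0.0429, 0.7301, 0.4295, -0.5297).
r_{13} = q_1·w_3 = -2.9155; r_{23} = q_2·w_3 = -1.9470.
u_3 = w_3 + 2.9155·q_1 + 1.9470·q_2 = (-2.5836, 0.4216, 0.8362, 1.4686).
‖u_3‖ = 3.1159, so q_3 = (-0.8292, 0.1353, 0.2684, 0.4713).
Qᵀb = (0.1715, -2.4481, 0.8772).
Back-substitute: x_3 = 0.8772/3.1159 = 0.2815.
x_2 = (-2.4481 + 1.9470·0.2815)/4.1088 = -0.4624.
x_1 = (0.1715 − 0.3430·(-0.4624) + 2.9155·0.2815)/5.8310 = 0.1974.

x = (0.1974, -0.4624, 0.2815)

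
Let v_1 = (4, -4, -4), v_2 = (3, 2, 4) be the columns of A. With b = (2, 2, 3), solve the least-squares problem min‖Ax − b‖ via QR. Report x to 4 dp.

x = (-0.0673, 0.7308)

v_1 = (4, -4, -4); ‖v_1‖ = 6.9282, so q_1 = (0.5774, -0.5774, -0.5774).
q_1·v_2 = 0.5774·3 + (-0.5774)·2 + (-0.5774)·4 = -1.7321.
u_2 = v_2 + 1.7321·q_1 = (4.0000, 1.0000, 3.0000).
‖u_2‖ = 5.0990, so q_2 = (0.7845, 0.1961, 0.5883).
Qᵀb = (-1.7321, 3.7262).
Back-substitute: x_2 = 3.7262/5.0990 = 0.7308.
x_1 = (-1.7321 + 1.7321·0.7308)/6.9282 = -0.0673.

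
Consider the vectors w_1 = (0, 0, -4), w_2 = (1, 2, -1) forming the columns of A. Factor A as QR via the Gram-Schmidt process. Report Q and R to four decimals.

Q = [[0.0000, 0.4472], [0.0000, 0.8944], [-1.0000, 0.0000]], R = [[4.0000, 1.0000], [0.0000, 2.2361]]

q_1 = w_1/‖w_1‖ = (0, 0, -4)/4.0000 = (0.0000, 0.0000, -1.0000).
r_{12} = q_1·w_2 = 1.0000.
u_2 = w_2 − 1.0000·q_1 = (1.0000, 2.0000, 0.0000).
‖u_2‖ = 2.2361, so q_2 = (0.4472, 0.8944, 0.0000).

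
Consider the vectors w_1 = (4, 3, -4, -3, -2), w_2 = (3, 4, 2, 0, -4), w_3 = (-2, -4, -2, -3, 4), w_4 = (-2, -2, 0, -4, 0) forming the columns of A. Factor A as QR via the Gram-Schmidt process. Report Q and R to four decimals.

Q = [[0.5443, 0.2086, 0.0527, -0.6689], [0.4082, 0.4551, -0.1965, -0.0647], [-0.5443, 0.6447, 0.4921, -0.2136], [-0.4082, 0.2276, -0.8417, -0.2230], [-0.2722, -0.5310, 0.0891, -0.6731]], R = [[7.3485, 3.2660, -1.4969, -0.2722], [0.0000, 5.8595, -6.3335, -2.2376], [0.0000, 0.0000, 2.5779, 3.6544], [0.0000, 0.0000, 0.0000, 2.3589]]

w_1 = (4, 3, -4, -3, -2); ‖w_1‖ = 7.3485, so e_1 = (0.5443, 0.4082, -0.5443, -0.4082, -0.2722).
e_1·w_2 = 0.5443·3 + 0.4082·4 + (-0.5443)·2 + (-0.4082)·0 + (-0.2722)·(-4) = 3.2660.
u_2 = w_2 − 3.2660·e_1 = (1.2222, 2.6667, 3.7778, 1.3333, -3.1111).
‖u_2‖ = 5.8595, so e_2 = (0.2086, 0.4551, 0.6447, 0.2276, -0.5310).
e_1·w_3 = 0.5443·(-2) + 0.4082·(-4) + (-0.5443)·(-2) + (-0.4082)·(-3) + (-0.2722)·4 = -1.4969; e_2·w_3 = 0.2086·(-2) + 0.4551·(-4) + 0.6447·(-2) + 0.2276·(-3) + (-0.5310)·4 = -6.3335.
u_3 = w_3 + 1.4969·e_1 + 6.3335·e_2 = (0.1359, -0.5065, 1.2686, -2.1699, 0.2298).
‖u_3‖ = 2.5779, so e_3 = (0.0527, -0.1965, 0.4921, -0.8417, 0.0891).
e_1·w_4 = 0.5443·(-2) + 0.4082·(-2) + (-0.5443)·0 + (-0.4082)·(-4) + (-0.2722)·0 = -0.2722; e_2·w_4 = 0.2086·(-2) + 0.4551·(-2) + 0.6447·0 + 0.2276·(-4) + (-0.5310)·0 = -2.2376; e_3·w_4 = 0.0527·(-2) + (-0.1965)·(-2) + 0.4921·0 + (-0.8417)·(-4) + 0.0891·0 = 3.6544.
u_4 = w_4 + 0.2722·e_1 + 2.2376·e_2 − 3.6544·e_3 = (-1.5778, -0.1526, -0.5039, -0.5259, -1.5879).
‖u_4‖ = 2.3589, so e_4 = (-0.6689, -0.0647, -0.2136, -0.2230, -0.6731).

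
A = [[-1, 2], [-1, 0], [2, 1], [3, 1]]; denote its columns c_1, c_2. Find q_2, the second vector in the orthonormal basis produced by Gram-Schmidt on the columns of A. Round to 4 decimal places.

q_1 = c_1/‖c_1‖ = (-1, -1, 2, 3)/3.8730 = (-0.2582, -0.2582, 0.5164, 0.7746).
r_{12} = q_1·c_2 = 0.7746.
u_2 = c_2 − 0.7746·q_1 = (2.2000, 0.2000, 0.6000, 0.4000).
‖u_2‖ = 2.3238, so q_2 = (0.9467, 0.0861, 0.2582, 0.1721).

q_2 = (0.9467, 0.0861, 0.2582, 0.1721)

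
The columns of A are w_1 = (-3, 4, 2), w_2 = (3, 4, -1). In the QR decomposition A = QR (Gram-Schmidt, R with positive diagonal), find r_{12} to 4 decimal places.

r_{12} = 0.9285

w_1 = (-3, 4, 2); ‖w_1‖ = 5.3852, so e_1 = (-0.5571, 0.7428, 0.3714).
r_{12} = e_1·w_2 = 0.9285.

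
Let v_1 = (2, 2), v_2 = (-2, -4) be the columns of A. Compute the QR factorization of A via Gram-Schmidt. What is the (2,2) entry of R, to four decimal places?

q_1 = v_1/‖v_1‖ = (2, 2)/2.8284 = (0.7071, 0.7071).
r_{12} = q_1·v_2 = -4.2426.
u_2 = v_2 + 4.2426·q_1 = (1.0000, -1.0000).
r_{22} = ‖u_2‖ = 1.4142.

r_{22} = 1.4142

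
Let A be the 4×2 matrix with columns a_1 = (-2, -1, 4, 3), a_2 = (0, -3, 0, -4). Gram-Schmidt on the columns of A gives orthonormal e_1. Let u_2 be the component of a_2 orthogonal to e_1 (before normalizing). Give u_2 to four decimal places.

u_2 = (-0.6000, -3.3000, 1.2000, -3.1000)

a_1 = (-2, -1, 4, 3); ‖a_1‖ = 5.4772, so e_1 = (-0.3651, -0.1826, 0.7303, 0.5477).
e_1·a_2 = (-0.3651)·0 + (-0.1826)·(-3) + 0.7303·0 + 0.5477·(-4) = -1.6432.
u_2 = a_2 + 1.6432·e_1 = (-0.6000, -3.3000, 1.2000, -3.1000).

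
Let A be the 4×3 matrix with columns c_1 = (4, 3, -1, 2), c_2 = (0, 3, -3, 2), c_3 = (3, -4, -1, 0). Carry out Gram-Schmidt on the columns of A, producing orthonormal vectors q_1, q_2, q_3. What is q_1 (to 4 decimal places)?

q_1 = (0.7303, 0.5477, -0.1826, 0.3651)

q_1 = c_1/‖c_1‖ = (4, 3, -1, 2)/5.4772 = (0.7303, 0.5477, -0.1826, 0.3651).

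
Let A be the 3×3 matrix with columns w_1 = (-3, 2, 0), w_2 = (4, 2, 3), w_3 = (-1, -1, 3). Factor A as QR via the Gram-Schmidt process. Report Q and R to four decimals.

Q = [[-0.8321, 0.4389, -0.3391], [0.5547, 0.6584, -0.5087], [0.0000, 0.6114, 0.7913]], R = [[3.6056, -2.2188, 0.2774], [0.0000, 4.9068, 0.7368], [0.0000, 0.0000, 3.2218]]

w_1 = (-3, 2, 0); ‖w_1‖ = 3.6056, so e_1 = (-0.8321, 0.5547, 0.0000).
e_1·w_2 = (-0.8321)·4 + 0.5547·2 + 0.0000·3 = -2.2188.
u_2 = w_2 + 2.2188·e_1 = (2.1538, 3.2308, 3.0000).
‖u_2‖ = 4.9068, so e_2 = (0.4389, 0.6584, 0.6114).
e_1·w_3 = (-0.8321)·(-1) + 0.5547·(-1) + 0.0000·3 = 0.2774; e_2·w_3 = 0.4389·(-1) + 0.6584·(-1) + 0.6114·3 = 0.7368.
u_3 = w_3 − 0.2774·e_1 − 0.7368·e_2 = (-1.0927, -1.6390, 2.5495).
‖u_3‖ = 3.2218, so e_3 = (-0.3391, -0.5087, 0.7913).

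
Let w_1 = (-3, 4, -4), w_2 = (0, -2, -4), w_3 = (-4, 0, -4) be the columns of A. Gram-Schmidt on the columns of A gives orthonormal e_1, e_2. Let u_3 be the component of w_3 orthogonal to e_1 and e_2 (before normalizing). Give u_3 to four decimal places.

u_3 = (-2.2857, -1.1429, 0.5714)

w_1 = (-3, 4, -4); ‖w_1‖ = 6.4031, so e_1 = (-0.4685, 0.6247, -0.6247).
e_1·w_2 = (-0.4685)·0 + 0.6247·(-2) + (-0.6247)·(-4) = 1.2494.
u_2 = w_2 − 1.2494·e_1 = (0.5854, -2.7805, -3.2195).
‖u_2‖ = 4.2941, so e_2 = (0.1363, -0.6475, -0.7498).
e_1·w_3 = (-0.4685)·(-4) + 0.6247·0 + (-0.6247)·(-4) = 4.3729; e_2·w_3 = 0.1363·(-4) + (-0.6475)·0 + (-0.7498)·(-4) = 2.4538.
u_3 = w_3 − 4.3729·e_1 − 2.4538·e_2 = (-2.2857, -1.1429, 0.5714).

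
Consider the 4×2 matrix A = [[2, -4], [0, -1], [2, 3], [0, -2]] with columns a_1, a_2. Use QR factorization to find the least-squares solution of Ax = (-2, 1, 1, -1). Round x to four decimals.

x = (-0.1525, 0.3898)

e_1 = a_1/‖a_1‖ = (2, 0, 2, 0)/2.8284 = (0.7071, 0.0000, 0.7071, 0.0000).
r_{12} = e_1·a_2 = -0.7071.
u_2 = a_2 + 0.7071·e_1 = (-3.5000, -1.0000, 3.5000, -2.0000).
‖u_2‖ = 5.4314, so e_2 = (-0.6444, -0.1841, 0.6444, -0.3682).
Qᵀb = (-0.7071, 2.1173).
Back-substitute: x_2 = 2.1173/5.4314 = 0.3898.
x_1 = (-0.7071 + 0.7071·0.3898)/2.8284 = -0.1525.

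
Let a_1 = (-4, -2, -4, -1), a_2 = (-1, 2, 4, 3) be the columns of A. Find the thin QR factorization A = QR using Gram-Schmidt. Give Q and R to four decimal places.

a_1 = (-4, -2, -4, -1); ‖a_1‖ = 6.0828, so q_1 = (-0.6576, -0.3288, -0.6576, -0.1644).
q_1·a_2 = (-0.6576)·(-1) + (-0.3288)·2 + (-0.6576)·4 + (-0.1644)·3 = -3.1236.
u_2 = a_2 + 3.1236·q_1 = (-3.0541, 0.9730, 1.9459, 2.4865).
‖u_2‖ = 4.4992, so q_2 = (-0.6788, 0.2163, 0.4325, 0.5526).

Q = [[-0.6576, -0.6788], [-0.3288, 0.2163], [-0.6576, 0.4325], [-0.1644, 0.5526]], R = [[6.0828, -3.1236], [0.0000, 4.4992]]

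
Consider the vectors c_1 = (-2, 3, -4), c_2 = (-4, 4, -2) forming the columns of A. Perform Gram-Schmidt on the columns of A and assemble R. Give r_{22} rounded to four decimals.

c_1 = (-2, 3, -4); ‖c_1‖ = 5.3852, so q_1 = (-0.3714, 0.5571, -0.7428).
q_1·c_2 = (-0.3714)·(-4) + 0.5571·4 + (-0.7428)·(-2) = 5.1995.
u_2 = c_2 − 5.1995·q_1 = (-2.0690, 1.1034, 1.8621).
r_{22} = ‖u_2‖ = 2.9942.

r_{22} = 2.9942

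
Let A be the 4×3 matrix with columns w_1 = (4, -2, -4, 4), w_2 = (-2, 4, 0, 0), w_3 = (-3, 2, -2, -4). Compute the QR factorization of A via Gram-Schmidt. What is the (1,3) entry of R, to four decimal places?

w_1 = (4, -2, -4, 4); ‖w_1‖ = 7.2111, so q_1 = (0.5547, -0.2774, -0.5547, 0.5547).
r_{13} = q_1·w_3 = -3.3282.

r_{13} = -3.3282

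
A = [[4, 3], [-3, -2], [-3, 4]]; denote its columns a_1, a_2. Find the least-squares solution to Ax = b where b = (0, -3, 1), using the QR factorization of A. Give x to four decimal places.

e_1 = a_1/‖a_1‖ = (4, -3, -3)/5.8310 = (0.6860, -0.5145, -0.5145).
r_{12} = e_1·a_2 = 1.0290.
u_2 = a_2 − 1.0290·e_1 = (2.2941, -1.4706, 4.5294).
‖u_2‖ = 5.2859, so e_2 = (0.4340, -0.2782, 0.8569).
Qᵀb = (1.0290, 1.6915).
Back-substitute: x_2 = 1.6915/5.2859 = 0.3200.
x_1 = (1.0290 − 1.0290·0.3200)/5.8310 = 0.1200.

x = (0.1200, 0.3200)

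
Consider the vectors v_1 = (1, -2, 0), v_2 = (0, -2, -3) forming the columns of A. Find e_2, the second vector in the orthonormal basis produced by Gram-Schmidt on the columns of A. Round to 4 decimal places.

v_1 = (1, -2, 0); ‖v_1‖ = 2.2361, so e_1 = (0.4472, -0.8944, 0.0000).
e_1·v_2 = 0.4472·0 + (-0.8944)·(-2) + 0.0000·(-3) = 1.7889.
u_2 = v_2 − 1.7889·e_1 = (-0.8000, -0.4000, -3.0000).
‖u_2‖ = 3.1305, so e_2 = (-0.2556, -0.1278, -0.9583).

e_2 = (-0.2556, -0.1278, -0.9583)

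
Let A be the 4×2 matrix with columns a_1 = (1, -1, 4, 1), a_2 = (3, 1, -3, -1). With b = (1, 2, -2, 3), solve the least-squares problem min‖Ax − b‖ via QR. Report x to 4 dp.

x = (-0.1236, 0.3320)

a_1 = (1, -1, 4, 1); ‖a_1‖ = 4.3589, so e_1 = (0.2294, -0.2294, 0.9177, 0.2294).
e_1·a_2 = 0.2294·3 + (-0.2294)·1 + 0.9177·(-3) + 0.2294·(-1) = -2.5236.
u_2 = a_2 + 2.5236·e_1 = (3.5789, 0.4211, -0.6842, -0.4211).
‖u_2‖ = 3.6921, so e_2 = (0.9694, 0.1140, -0.1853, -0.1140).
Qᵀb = (-1.3765, 1.2259).
Back-substitute: x_2 = 1.2259/3.6921 = 0.3320.
x_1 = (-1.3765 + 2.5236·0.3320)/4.3589 = -0.1236.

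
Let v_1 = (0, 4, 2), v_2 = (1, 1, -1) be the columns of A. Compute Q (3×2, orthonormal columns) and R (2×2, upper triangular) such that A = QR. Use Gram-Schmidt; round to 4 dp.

Q = [[0.0000, 0.5976], [0.8944, 0.3586], [0.4472, -0.7171]], R = [[4.4721, 0.4472], [0.0000, 1.6733]]

v_1 = (0, 4, 2); ‖v_1‖ = 4.4721, so e_1 = (0.0000, 0.8944, 0.4472).
e_1·v_2 = 0.0000·1 + 0.8944·1 + 0.4472·(-1) = 0.4472.
u_2 = v_2 − 0.4472·e_1 = (1.0000, 0.6000, -1.2000).
‖u_2‖ = 1.6733, so e_2 = (0.5976, 0.3586, -0.7171).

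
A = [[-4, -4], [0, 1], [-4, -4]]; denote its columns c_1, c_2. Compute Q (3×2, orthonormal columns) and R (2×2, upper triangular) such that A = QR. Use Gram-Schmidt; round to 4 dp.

Q = [[-0.7071, 0.0000], [0.0000, 1.0000], [-0.7071, 0.0000]], R = [[5.6569, 5.6569], [0.0000, 1.0000]]

c_1 = (-4, 0, -4); ‖c_1‖ = 5.6569, so e_1 = (-0.7071, 0.0000, -0.7071).
e_1·c_2 = (-0.7071)·(-4) + 0.0000·1 + (-0.7071)·(-4) = 5.6569.
u_2 = c_2 − 5.6569·e_1 = (0.0000, 1.0000, 0.0000).
‖u_2‖ = 1.0000, so e_2 = (0.0000, 1.0000, 0.0000).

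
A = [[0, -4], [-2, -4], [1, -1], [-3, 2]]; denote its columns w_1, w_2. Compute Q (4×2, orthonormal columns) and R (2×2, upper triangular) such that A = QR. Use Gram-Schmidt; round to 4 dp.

Q = [[0.0000, -0.6582], [-0.5345, -0.6347], [0.2673, -0.1763], [-0.8018, 0.3644]], R = [[3.7417, 0.2673], [0.0000, 6.0769]]

w_1 = (0, -2, 1, -3); ‖w_1‖ = 3.7417, so e_1 = (0.0000, -0.5345, 0.2673, -0.8018).
e_1·w_2 = 0.0000·(-4) + (-0.5345)·(-4) + 0.2673·(-1) + (-0.8018)·2 = 0.2673.
u_2 = w_2 − 0.2673·e_1 = (-4.0000, -3.8571, -1.0714, 2.2143).
‖u_2‖ = 6.0769, so e_2 = (-0.6582, -0.6347, -0.1763, 0.3644).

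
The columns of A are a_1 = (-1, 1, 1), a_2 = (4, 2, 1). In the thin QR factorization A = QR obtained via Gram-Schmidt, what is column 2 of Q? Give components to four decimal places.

a_1 = (-1, 1, 1); ‖a_1‖ = 1.7321, so q_1 = (-0.5774, 0.5774, 0.5774).
q_1·a_2 = (-0.5774)·4 + 0.5774·2 + 0.5774·1 = -0.5774.
u_2 = a_2 + 0.5774·q_1 = (3.6667, 2.3333, 1.3333).
‖u_2‖ = 4.5461, so q_2 = (0.8066, 0.5133, 0.2933).

q_2 = (0.8066, 0.5133, 0.2933)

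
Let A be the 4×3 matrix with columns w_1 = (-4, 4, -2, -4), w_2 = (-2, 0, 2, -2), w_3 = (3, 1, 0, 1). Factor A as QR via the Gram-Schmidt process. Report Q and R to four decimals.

w_1 = (-4, 4, -2, -4); ‖w_1‖ = 7.2111, so q_1 = (-0.5547, 0.5547, -0.2774, -0.5547).
q_1·w_2 = (-0.5547)·(-2) + 0.5547·0 + (-0.2774)·2 + (-0.5547)·(-2) = 1.6641.
u_2 = w_2 − 1.6641·q_1 = (-1.0769, -0.9231, 2.4615, -1.0769).
‖u_2‖ = 3.0382, so q_2 = (-0.3545, -0.3038, 0.8102, -0.3545).
q_1·w_3 = (-0.5547)·3 + 0.5547·1 + (-0.2774)·0 + (-0.5547)·1 = -1.6641; q_2·w_3 = (-0.3545)·3 + (-0.3038)·1 + 0.8102·0 + (-0.3545)·1 = -1.7217.
u_3 = w_3 + 1.6641·q_1 + 1.7217·q_2 = (1.4667, 1.4000, 0.9333, -0.5333).
‖u_3‖ = 2.2949, so q_3 = (0.6391, 0.6100, 0.4067, -0.2324).

Q = [[-0.5547, -0.3545, 0.6391], [0.5547, -0.3038, 0.6100], [-0.2774, 0.8102, 0.4067], [-0.5547, -0.3545, -0.2324]], R = [[7.2111, 1.6641, -1.6641], [0.0000, 3.0382, -1.7217], [0.0000, 0.0000, 2.2949]]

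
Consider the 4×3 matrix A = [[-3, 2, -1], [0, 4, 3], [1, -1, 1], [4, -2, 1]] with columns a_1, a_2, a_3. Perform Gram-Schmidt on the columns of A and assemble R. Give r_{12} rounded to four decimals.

r_{12} = -2.9417

a_1 = (-3, 0, 1, 4); ‖a_1‖ = 5.0990, so q_1 = (-0.5883, 0.0000, 0.1961, 0.7845).
r_{12} = q_1·a_2 = -2.9417.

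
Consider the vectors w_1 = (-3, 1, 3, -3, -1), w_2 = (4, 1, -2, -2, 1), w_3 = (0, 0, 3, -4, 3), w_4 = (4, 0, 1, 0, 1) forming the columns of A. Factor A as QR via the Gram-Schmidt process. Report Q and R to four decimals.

Q = [[-0.5571, 0.6015, 0.0584, 0.5588], [0.1857, 0.3083, -0.3706, 0.0612], [0.5571, -0.1654, 0.4036, 0.7039], [-0.5571, -0.7067, -0.0559, 0.2770], [-0.1857, 0.1278, 0.8326, -0.3345]], R = [[5.3852, -2.2283, 3.3425, -1.8570], [0.0000, 4.5863, 2.7142, 2.3684], [0.0000, 0.0000, 3.9320, 1.4697], [0.0000, 0.0000, 0.0000, 2.6044]]

w_1 = (-3, 1, 3, -3, -1); ‖w_1‖ = 5.3852, so e_1 = (-0.5571, 0.1857, 0.5571, -0.5571, -0.1857).
e_1·w_2 = (-0.5571)·4 + 0.1857·1 + 0.5571·(-2) + (-0.5571)·(-2) + (-0.1857)·1 = -2.2283.
u_2 = w_2 + 2.2283·e_1 = (2.7586, 1.4138, -0.7586, -3.2414, 0.5862).
‖u_2‖ = 4.5863, so e_2 = (0.6015, 0.3083, -0.1654, -0.7067, 0.1278).
e_1·w_3 = (-0.5571)·0 + 0.1857·0 + 0.5571·3 + (-0.5571)·(-4) + (-0.1857)·3 = 3.3425; e_2·w_3 = 0.6015·0 + 0.3083·0 + (-0.1654)·3 + (-0.7067)·(-4) + 0.1278·3 = 2.7142.
u_3 = w_3 − 3.3425·e_1 − 2.7142·e_2 = (0.2295, -1.4574, 1.5869, -0.2197, 3.2738).
‖u_3‖ = 3.9320, so e_3 = (0.0584, -0.3706, 0.4036, -0.0559, 0.8326).
e_1·w_4 = (-0.5571)·4 + 0.1857·0 + 0.5571·1 + (-0.5571)·0 + (-0.1857)·1 = -1.8570; e_2·w_4 = 0.6015·4 + 0.3083·0 + (-0.1654)·1 + (-0.7067)·0 + 0.1278·1 = 2.3684; e_3·w_4 = 0.0584·4 + (-0.3706)·0 + 0.4036·1 + (-0.0559)·0 + 0.8326·1 = 1.4697.
u_4 = w_4 + 1.8570·e_1 − 2.3684·e_2 − 1.4697·e_3 = (1.4552, 0.1595, 1.8331, 0.7215, -0.8712).
‖u_4‖ = 2.6044, so e_4 = (0.5588, 0.0612, 0.7039, 0.2770, -0.3345).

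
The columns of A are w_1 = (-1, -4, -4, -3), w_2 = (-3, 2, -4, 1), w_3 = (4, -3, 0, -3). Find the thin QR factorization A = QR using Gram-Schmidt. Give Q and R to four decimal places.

w_1 = (-1, -4, -4, -3); ‖w_1‖ = 6.4807, so q_1 = (-0.1543, -0.6172, -0.6172, -0.4629).
q_1·w_2 = (-0.1543)·(-3) + (-0.6172)·2 + (-0.6172)·(-4) + (-0.4629)·1 = 1.2344.
u_2 = w_2 − 1.2344·q_1 = (-2.8095, 2.7619, -3.2381, 1.5714).
‖u_2‖ = 5.3363, so q_2 = (-0.5265, 0.5176, -0.6068, 0.2945).
q_1·w_3 = (-0.1543)·4 + (-0.6172)·(-3) + (-0.6172)·0 + (-0.4629)·(-3) = 2.6232; q_2·w_3 = (-0.5265)·4 + 0.5176·(-3) + (-0.6068)·0 + 0.2945·(-3) = -4.5421.
u_3 = w_3 − 2.6232·q_1 + 4.5421·q_2 = (2.0134, 0.9699, -1.1371, -0.4482).
‖u_3‖ = 2.5472, so q_3 = (0.7904, 0.3808, -0.4464, -0.1759).

Q = [[-0.1543, -0.5265, 0.7904], [-0.6172, 0.5176, 0.3808], [-0.6172, -0.6068, -0.4464], [-0.4629, 0.2945, -0.1759]], R = [[6.4807, 1.2344, 2.6232], [0.0000, 5.3363, -4.5421], [0.0000, 0.0000, 2.5472]]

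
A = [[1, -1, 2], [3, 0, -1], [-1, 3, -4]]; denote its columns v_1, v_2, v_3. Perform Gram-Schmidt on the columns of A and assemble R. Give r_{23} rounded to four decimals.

v_1 = (1, 3, -1); ‖v_1‖ = 3.3166, so e_1 = (0.3015, 0.9045, -0.3015).
e_1·v_2 = 0.3015·(-1) + 0.9045·0 + (-0.3015)·3 = -1.2060.
u_2 = v_2 + 1.2060·e_1 = (-0.6364, 1.0909, 2.6364).
‖u_2‖ = 2.9233, so e_2 = (-0.2177, 0.3732, 0.9019).
r_{23} = e_2·v_3 = -4.4160.

r_{23} = -4.4160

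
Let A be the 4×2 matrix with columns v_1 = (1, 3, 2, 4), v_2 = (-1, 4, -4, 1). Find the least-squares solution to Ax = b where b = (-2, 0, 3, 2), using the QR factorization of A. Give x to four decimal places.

x = (0.4779, -0.3337)

q_1 = v_1/‖v_1‖ = (1, 3, 2, 4)/5.4772 = (0.1826, 0.5477, 0.3651, 0.7303).
r_{12} = q_1·v_2 = 1.2780.
u_2 = v_2 − 1.2780·q_1 = (-1.2333, 3.3000, -4.4667, 0.0667).
‖u_2‖ = 5.6892, so q_2 = (-0.2168, 0.5800, -0.7851, 0.0117).
Qᵀb = (2.1909, -1.8983).
Back-substitute: x_2 = -1.8983/5.6892 = -0.3337.
x_1 = (2.1909 − 1.2780·(-0.3337))/5.4772 = 0.4779.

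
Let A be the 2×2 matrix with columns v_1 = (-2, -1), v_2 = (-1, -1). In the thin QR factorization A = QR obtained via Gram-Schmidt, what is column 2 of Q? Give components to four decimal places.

v_1 = (-2, -1); ‖v_1‖ = 2.2361, so e_1 = (-0.8944, -0.4472).
e_1·v_2 = (-0.8944)·(-1) + (-0.4472)·(-1) = 1.3416.
u_2 = v_2 − 1.3416·e_1 = (0.2000, -0.4000).
‖u_2‖ = 0.4472, so e_2 = (0.4472, -0.8944).

e_2 = (0.4472, -0.8944)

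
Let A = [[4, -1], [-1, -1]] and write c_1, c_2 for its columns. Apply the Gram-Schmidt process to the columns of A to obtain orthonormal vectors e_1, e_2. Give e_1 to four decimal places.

e_1 = (0.9701, -0.2425)

c_1 = (4, -1); ‖c_1‖ = 4.1231, so e_1 = (0.9701, -0.2425).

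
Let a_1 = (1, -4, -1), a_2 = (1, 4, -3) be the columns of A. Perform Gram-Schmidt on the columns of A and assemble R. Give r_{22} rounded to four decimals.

a_1 = (1, -4, -1); ‖a_1‖ = 4.2426, so e_1 = (0.2357, -0.9428, -0.2357).
e_1·a_2 = 0.2357·1 + (-0.9428)·4 + (-0.2357)·(-3) = -2.8284.
u_2 = a_2 + 2.8284·e_1 = (1.6667, 1.3333, -3.6667).
r_{22} = ‖u_2‖ = 4.2426.

r_{22} = 4.2426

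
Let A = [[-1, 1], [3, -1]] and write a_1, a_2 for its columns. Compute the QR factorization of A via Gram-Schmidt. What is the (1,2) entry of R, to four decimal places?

e_1 = a_1/‖a_1‖ = (-1, 3)/3.1623 = (-0.3162, 0.9487).
r_{12} = e_1·a_2 = -1.2649.

r_{12} = -1.2649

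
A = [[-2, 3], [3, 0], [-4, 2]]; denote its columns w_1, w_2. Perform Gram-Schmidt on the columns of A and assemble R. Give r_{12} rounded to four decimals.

r_{12} = -2.5997

w_1 = (-2, 3, -4); ‖w_1‖ = 5.3852, so q_1 = (-0.3714, 0.5571, -0.7428).
r_{12} = q_1·w_2 = -2.5997.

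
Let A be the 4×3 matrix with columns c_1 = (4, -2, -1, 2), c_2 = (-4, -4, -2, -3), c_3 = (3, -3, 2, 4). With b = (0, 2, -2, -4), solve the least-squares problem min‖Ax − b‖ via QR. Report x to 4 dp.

x = (0.6437, -0.0452, -1.1098)

q_1 = c_1/‖c_1‖ = (4, -2, -1, 2)/5.0000 = (0.8000, -0.4000, -0.2000, 0.4000).
r_{12} = q_1·c_2 = -2.4000.
u_2 = c_2 + 2.4000·q_1 = (-2.0800, -4.9600, -2.4800, -2.0400).
‖u_2‖ = 6.2642, so q_2 = (-0.3320, -0.7918, -0.3959, -0.3257).
r_{13} = q_1·c_3 = 4.8000; r_{23} = q_2·c_3 = -0.7152.
u_3 = c_3 − 4.8000·q_1 + 0.7152·q_2 = (-1.0775, -1.6463, 2.6769, 1.8471).
‖u_3‖ = 3.8011, so q_3 = (-0.2835, -0.4331, 0.7042, 0.4859).
Qᵀb = (-2.0000, 0.5108, -4.2184).
Back-substitute: x_3 = -4.2184/3.8011 = -1.1098.
x_2 = (0.5108 + 0.7152·(-1.1098))/6.2642 = -0.0452.
x_1 = (-2.0000 + 2.4000·(-0.0452) − 4.8000·(-1.1098))/5.0000 = 0.6437.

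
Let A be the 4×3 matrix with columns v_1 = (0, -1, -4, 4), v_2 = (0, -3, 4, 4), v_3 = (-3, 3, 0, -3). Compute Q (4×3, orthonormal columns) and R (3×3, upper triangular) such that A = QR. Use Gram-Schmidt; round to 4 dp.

v_1 = (0, -1, -4, 4); ‖v_1‖ = 5.7446, so e_1 = (0.0000, -0.1741, -0.6963, 0.6963).
e_1·v_2 = 0.0000·0 + (-0.1741)·(-3) + (-0.6963)·4 + 0.6963·4 = 0.5222.
u_2 = v_2 − 0.5222·e_1 = (0.0000, -2.9091, 4.3636, 3.6364).
‖u_2‖ = 6.3818, so e_2 = (0.0000, -0.4558, 0.6838, 0.5698).
e_1·v_3 = 0.0000·(-3) + (-0.1741)·3 + (-0.6963)·0 + 0.6963·(-3) = -2.6112; e_2·v_3 = 0.0000·(-3) + (-0.4558)·3 + 0.6838·0 + 0.5698·(-3) = -3.0769.
u_3 = v_3 + 2.6112·e_1 + 3.0769·e_2 = (-3.0000, 1.1429, 0.2857, 0.5714).
‖u_3‖ = 3.2733, so e_3 = (-0.9165, 0.3491, 0.0873, 0.1746).

Q = [[0.0000, 0.0000, -0.9165], [-0.1741, -0.4558, 0.3491], [-0.6963, 0.6838, 0.0873], [0.6963, 0.5698, 0.1746]], R = [[5.7446, 0.5222, -2.6112], [0.0000, 6.3818, -3.0769], [0.0000, 0.0000, 3.2733]]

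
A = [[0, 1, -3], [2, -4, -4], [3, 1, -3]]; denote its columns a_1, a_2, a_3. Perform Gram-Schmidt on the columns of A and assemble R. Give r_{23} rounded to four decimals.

r_{23} = 0.8633

a_1 = (0, 2, 3); ‖a_1‖ = 3.6056, so e_1 = (0.0000, 0.5547, 0.8321).
e_1·a_2 = 0.0000·1 + 0.5547·(-4) + 0.8321·1 = -1.3868.
u_2 = a_2 + 1.3868·e_1 = (1.0000, -3.2308, 2.1538).
‖u_2‖ = 4.0096, so e_2 = (0.2494, -0.8058, 0.5372).
r_{23} = e_2·a_3 = 0.8633.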